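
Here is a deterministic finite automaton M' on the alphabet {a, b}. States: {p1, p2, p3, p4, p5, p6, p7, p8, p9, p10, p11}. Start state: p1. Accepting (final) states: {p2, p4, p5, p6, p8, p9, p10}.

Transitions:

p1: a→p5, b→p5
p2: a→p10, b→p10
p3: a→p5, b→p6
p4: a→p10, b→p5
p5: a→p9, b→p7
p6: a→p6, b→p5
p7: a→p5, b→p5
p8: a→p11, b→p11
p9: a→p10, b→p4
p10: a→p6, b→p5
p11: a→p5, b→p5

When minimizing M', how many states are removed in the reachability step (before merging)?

4

No path from p1 leads to p2, p3, p8, p11; the other 7 states are all reachable.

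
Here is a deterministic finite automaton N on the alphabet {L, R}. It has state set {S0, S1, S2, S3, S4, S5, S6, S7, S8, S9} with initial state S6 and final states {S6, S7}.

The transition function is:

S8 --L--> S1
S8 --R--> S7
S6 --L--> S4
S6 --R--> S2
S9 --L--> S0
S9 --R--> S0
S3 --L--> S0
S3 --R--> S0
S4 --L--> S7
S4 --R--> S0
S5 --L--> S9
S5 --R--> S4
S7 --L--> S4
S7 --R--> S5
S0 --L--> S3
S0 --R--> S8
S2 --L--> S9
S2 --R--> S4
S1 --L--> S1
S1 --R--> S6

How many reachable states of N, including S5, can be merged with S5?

Every state is reachable, so we keep all 10.
Start with accepting vs non-accepting: {S6,S7} | {S0,S1,S2,S3,S4,S5,S8,S9}.
Refine {S0,S1,S2,S3,S4,S5,S8,S9} on symbol L: members go to different blocks, giving {S0,S1,S2,S3,S5,S8,S9} and {S4}.
Split {S0,S1,S2,S3,S5,S8,S9} by δ(·,R) → {S0,S3,S9} and {S1,S8} and {S2,S5}.
Refine {S0,S3,S9} on symbol R: members go to different blocks, giving {S3,S9} and {S0}.
The partition is now stable with 6 blocks: {S6,S7} | {S3,S9} | {S4} | {S1,S8} | {S2,S5} | {S0}.
State S5 belongs to the block {S2,S5}, which has 2 states.

2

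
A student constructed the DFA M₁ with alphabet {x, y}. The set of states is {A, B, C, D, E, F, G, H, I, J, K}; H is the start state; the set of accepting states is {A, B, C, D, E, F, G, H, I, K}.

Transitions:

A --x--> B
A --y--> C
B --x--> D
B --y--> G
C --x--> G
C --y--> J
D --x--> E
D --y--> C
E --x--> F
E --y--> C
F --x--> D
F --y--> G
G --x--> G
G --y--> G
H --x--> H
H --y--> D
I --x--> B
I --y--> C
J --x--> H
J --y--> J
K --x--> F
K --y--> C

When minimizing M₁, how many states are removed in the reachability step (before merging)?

4

BFS from H reaches {C, D, E, F, G, H, J}; the 4 state(s) A, B, I, K are never visited.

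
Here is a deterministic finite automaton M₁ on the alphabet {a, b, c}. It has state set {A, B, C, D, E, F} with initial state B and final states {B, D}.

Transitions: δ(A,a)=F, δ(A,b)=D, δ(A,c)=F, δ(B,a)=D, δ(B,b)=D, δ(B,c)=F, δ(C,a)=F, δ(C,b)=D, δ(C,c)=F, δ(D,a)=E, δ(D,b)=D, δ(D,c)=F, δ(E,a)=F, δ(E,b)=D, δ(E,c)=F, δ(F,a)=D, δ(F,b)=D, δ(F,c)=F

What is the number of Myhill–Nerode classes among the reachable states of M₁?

First remove the unreachable states {A,C}; 4 states remain.
Initial partition by acceptance: {B,D} | {E,F}.
Refine {B,D} on symbol a: members go to different blocks, giving {B} and {D}.
On input a, block {E,F} splits into {E} and {F}.
The partition is now stable with 4 blocks: {B} | {E} | {D} | {F}.

4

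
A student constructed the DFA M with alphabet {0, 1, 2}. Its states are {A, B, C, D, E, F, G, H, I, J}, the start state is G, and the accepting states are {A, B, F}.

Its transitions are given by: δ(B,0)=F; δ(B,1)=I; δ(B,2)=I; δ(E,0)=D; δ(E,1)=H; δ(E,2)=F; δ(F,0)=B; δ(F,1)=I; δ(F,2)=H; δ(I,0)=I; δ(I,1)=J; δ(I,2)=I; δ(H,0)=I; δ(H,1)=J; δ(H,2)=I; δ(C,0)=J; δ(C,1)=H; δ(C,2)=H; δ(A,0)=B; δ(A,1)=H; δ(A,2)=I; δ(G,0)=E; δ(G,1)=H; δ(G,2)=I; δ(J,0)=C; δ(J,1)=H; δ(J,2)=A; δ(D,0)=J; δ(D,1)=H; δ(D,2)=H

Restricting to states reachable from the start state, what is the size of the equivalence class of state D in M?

3

Initial partition by acceptance: {A,B,F} | {C,D,E,G,H,I,J}.
Split {C,D,E,G,H,I,J} by δ(·,2) → {C,D,G,H,I} and {E,J}.
On input 0, block {C,D,G,H,I} splits into {C,D,G} and {H,I}.
Stable partition: {A,B,F} | {C,D,G} | {E,J} | {H,I} — 4 equivalence classes.
The equivalence class containing D is {C,D,G}, of size 3.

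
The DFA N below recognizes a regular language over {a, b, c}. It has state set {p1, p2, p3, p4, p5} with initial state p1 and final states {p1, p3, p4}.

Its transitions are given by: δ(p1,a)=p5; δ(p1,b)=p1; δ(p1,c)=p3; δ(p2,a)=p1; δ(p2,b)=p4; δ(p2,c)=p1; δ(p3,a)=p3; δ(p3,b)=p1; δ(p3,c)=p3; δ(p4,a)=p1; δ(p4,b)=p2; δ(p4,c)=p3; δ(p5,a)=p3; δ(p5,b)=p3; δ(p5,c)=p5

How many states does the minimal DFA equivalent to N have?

First remove the unreachable states {p2,p4}; 3 states remain.
Start with accepting vs non-accepting: {p1,p3} | {p5}.
On input a, block {p1,p3} splits into {p1} and {p3}.
No further refinement is possible. Final partition (3 blocks): {p1} | {p5} | {p3}.

3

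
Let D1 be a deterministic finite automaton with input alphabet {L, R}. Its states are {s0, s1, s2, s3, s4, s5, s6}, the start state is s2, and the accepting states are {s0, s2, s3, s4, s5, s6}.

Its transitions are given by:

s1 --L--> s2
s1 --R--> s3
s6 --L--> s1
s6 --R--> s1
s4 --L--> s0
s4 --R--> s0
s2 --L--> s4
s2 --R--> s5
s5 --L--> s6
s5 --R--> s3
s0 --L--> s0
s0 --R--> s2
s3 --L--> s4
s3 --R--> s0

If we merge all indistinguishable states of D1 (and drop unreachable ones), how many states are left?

7

Every state is reachable, so we keep all 7.
Start with accepting vs non-accepting: {s0,s2,s3,s4,s5,s6} | {s1}.
Refine {s0,s2,s3,s4,s5,s6} on symbol L: members go to different blocks, giving {s0,s2,s3,s4,s5} and {s6}.
On input L, block {s0,s2,s3,s4,s5} splits into {s0,s2,s3,s4} and {s5}.
Split {s0,s2,s3,s4} by δ(·,R) → {s0,s3,s4} and {s2}.
On input R, block {s0,s3,s4} splits into {s3,s4} and {s0}.
Refine {s3,s4} on symbol L: members go to different blocks, giving {s3} and {s4}.
No further refinement is possible. Final partition (7 blocks): {s3} | {s1} | {s6} | {s5} | {s2} | {s0} | {s4}.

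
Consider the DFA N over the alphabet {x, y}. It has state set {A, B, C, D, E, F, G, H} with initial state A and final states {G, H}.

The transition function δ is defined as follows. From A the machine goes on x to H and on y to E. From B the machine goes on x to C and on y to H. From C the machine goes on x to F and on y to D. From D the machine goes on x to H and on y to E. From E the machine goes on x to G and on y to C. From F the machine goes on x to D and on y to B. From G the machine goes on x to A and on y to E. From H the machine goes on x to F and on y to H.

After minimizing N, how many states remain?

P0 = {G,H} | {A,B,C,D,E,F}.
Refine {G,H} on symbol y: members go to different blocks, giving {G} and {H}.
On input x, block {A,B,C,D,E,F} splits into {B,C,F} and {A,D} and {E}.
On input x, block {B,C,F} splits into {B,C} and {F}.
Refine {B,C} on symbol x: members go to different blocks, giving {B} and {C}.
The partition is now stable with 7 blocks: {G} | {B} | {H} | {A,D} | {E} | {F} | {C}.

7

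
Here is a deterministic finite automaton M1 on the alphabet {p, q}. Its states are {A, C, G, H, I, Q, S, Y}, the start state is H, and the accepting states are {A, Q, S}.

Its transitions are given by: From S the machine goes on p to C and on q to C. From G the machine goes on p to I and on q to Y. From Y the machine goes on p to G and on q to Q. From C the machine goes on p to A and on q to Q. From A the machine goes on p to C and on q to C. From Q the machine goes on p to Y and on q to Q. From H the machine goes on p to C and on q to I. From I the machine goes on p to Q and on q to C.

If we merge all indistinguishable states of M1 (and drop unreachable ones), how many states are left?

7

States {S} cannot be reached from the start state, so discard them.
P0 = {A,Q} | {C,G,H,I,Y}.
Refine {A,Q} on symbol q: members go to different blocks, giving {Q} and {A}.
Split {C,G,H,I,Y} by δ(·,p) → {G,H,Y} and {C} and {I}.
Refine {G,H,Y} on symbol p: members go to different blocks, giving {G} and {Y} and {H}.
No further refinement is possible. Final partition (7 blocks): {Q} | {G} | {A} | {C} | {I} | {Y} | {H}.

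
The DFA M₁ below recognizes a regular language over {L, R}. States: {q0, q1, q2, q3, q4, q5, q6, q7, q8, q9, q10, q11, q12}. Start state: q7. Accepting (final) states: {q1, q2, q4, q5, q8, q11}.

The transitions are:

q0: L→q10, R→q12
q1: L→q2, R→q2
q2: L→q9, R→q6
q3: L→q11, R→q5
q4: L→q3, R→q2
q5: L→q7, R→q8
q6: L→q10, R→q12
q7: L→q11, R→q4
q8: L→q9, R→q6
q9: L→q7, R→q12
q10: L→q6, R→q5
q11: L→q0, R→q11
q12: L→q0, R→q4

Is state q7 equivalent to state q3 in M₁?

Yes

Reachable states from the start: {q0,q2,q3,q4,q5,q6,q7,q8,q9,q10,q11,q12}. Unreachable: {q1} — drop them.
P0 = {q2,q4,q5,q8,q11} | {q0,q3,q6,q7,q9,q10,q12}.
Refine {q2,q4,q5,q8,q11} on symbol R: members go to different blocks, giving {q4,q5,q11} and {q2,q8}.
Refine {q4,q5,q11} on symbol R: members go to different blocks, giving {q4,q5} and {q11}.
On input L, block {q0,q3,q6,q7,q9,q10,q12} splits into {q0,q6,q9,q10,q12} and {q3,q7}.
Refine {q0,q6,q9,q10,q12} on symbol L: members go to different blocks, giving {q0,q6,q10,q12} and {q9}.
On input R, block {q0,q6,q10,q12} splits into {q0,q6} and {q10,q12}.
Stable partition: {q4,q5} | {q0,q6} | {q2,q8} | {q11} | {q3,q7} | {q9} | {q10,q12} — 7 equivalence classes.
q7 and q3 lie in the same block of the stable partition, so they are equivalent — no string distinguishes them.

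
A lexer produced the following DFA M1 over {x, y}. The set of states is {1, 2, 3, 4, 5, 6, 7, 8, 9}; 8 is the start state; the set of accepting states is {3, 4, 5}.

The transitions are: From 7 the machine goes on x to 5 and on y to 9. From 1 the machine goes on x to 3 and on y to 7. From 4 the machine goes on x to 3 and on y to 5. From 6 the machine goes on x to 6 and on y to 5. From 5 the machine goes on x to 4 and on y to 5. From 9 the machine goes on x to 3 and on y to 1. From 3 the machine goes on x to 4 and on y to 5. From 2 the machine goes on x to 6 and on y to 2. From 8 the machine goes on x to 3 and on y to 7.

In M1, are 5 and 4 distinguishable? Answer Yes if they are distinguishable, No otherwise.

First remove the unreachable states {2,6}; 7 states remain.
Start with accepting vs non-accepting: {3,4,5} | {1,7,8,9}.
Stable partition: {3,4,5} | {1,7,8,9} — 2 equivalence classes.
5 and 4 lie in the same block of the stable partition, so they are equivalent — no string distinguishes them.

No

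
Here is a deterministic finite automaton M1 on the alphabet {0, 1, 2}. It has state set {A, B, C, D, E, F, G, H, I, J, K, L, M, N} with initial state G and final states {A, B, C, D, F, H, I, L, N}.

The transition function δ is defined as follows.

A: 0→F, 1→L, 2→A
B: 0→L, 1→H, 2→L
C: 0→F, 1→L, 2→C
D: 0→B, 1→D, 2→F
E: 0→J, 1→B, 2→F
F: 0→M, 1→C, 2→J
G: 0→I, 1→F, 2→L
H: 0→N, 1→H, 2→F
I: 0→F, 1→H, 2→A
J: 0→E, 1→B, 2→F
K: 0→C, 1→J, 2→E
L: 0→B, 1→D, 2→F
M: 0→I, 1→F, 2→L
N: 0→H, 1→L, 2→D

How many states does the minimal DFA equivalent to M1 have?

First remove the unreachable states {K}; 13 states remain.
Initial partition by acceptance: {A,B,C,D,F,H,I,L,N} | {E,G,J,M}.
Split {A,B,C,D,F,H,I,L,N} by δ(·,0) → {A,B,C,D,H,I,L,N} and {F}.
Refine {A,B,C,D,H,I,L,N} on symbol 0: members go to different blocks, giving {B,D,H,L,N} and {A,C,I}.
On input 2, block {B,D,H,L,N} splits into {D,H,L} and {B,N}.
On input 0, block {E,G,J,M} splits into {E,J} and {G,M}.
No further refinement is possible. Final partition (6 blocks): {D,H,L} | {E,J} | {F} | {A,C,I} | {B,N} | {G,M}.

6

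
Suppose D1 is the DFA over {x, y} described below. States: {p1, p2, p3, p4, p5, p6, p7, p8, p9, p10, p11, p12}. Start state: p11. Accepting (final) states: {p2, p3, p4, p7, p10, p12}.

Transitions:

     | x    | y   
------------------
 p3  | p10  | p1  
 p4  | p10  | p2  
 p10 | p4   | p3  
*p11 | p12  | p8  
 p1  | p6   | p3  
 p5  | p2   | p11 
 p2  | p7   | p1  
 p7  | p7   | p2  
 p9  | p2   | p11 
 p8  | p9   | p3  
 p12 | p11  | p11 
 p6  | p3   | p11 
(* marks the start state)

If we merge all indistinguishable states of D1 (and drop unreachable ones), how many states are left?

6

Reachable states from the start: {p1,p2,p3,p4,p6,p7,p8,p9,p10,p11,p12}. Unreachable: {p5} — drop them.
Initial partition by acceptance: {p2,p3,p4,p7,p10,p12} | {p1,p6,p8,p9,p11}.
Refine {p2,p3,p4,p7,p10,p12} on symbol x: members go to different blocks, giving {p2,p3,p4,p7,p10} and {p12}.
Split {p2,p3,p4,p7,p10} by δ(·,y) → {p4,p7,p10} and {p2,p3}.
Refine {p1,p6,p8,p9,p11} on symbol x: members go to different blocks, giving {p1,p8} and {p6,p9} and {p11}.
The partition is now stable with 6 blocks: {p4,p7,p10} | {p1,p8} | {p12} | {p2,p3} | {p6,p9} | {p11}.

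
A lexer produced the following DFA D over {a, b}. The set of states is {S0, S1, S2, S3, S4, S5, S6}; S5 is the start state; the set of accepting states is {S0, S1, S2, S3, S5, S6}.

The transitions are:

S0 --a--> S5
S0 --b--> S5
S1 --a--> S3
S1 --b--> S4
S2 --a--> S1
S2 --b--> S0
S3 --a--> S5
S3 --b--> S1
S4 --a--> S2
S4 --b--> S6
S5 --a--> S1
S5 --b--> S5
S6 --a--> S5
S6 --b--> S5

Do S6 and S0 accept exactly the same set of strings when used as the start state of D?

Yes

Start with accepting vs non-accepting: {S0,S1,S2,S3,S5,S6} | {S4}.
On input b, block {S0,S1,S2,S3,S5,S6} splits into {S0,S2,S3,S5,S6} and {S1}.
On input a, block {S0,S2,S3,S5,S6} splits into {S0,S3,S6} and {S2,S5}.
Split {S0,S3,S6} by δ(·,b) → {S0,S6} and {S3}.
On input b, block {S2,S5} splits into {S2} and {S5}.
The partition is now stable with 6 blocks: {S0,S6} | {S4} | {S1} | {S2} | {S3} | {S5}.
S6 and S0 lie in the same block of the stable partition, so they are equivalent — no string distinguishes them.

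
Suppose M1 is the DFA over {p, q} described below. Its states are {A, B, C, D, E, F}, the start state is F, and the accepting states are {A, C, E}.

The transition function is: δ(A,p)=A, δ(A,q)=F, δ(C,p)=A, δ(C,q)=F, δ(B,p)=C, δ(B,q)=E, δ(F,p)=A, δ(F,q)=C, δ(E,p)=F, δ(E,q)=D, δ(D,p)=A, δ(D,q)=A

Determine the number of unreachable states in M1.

No path from F leads to B, D, E; the other 3 states are all reachable.

3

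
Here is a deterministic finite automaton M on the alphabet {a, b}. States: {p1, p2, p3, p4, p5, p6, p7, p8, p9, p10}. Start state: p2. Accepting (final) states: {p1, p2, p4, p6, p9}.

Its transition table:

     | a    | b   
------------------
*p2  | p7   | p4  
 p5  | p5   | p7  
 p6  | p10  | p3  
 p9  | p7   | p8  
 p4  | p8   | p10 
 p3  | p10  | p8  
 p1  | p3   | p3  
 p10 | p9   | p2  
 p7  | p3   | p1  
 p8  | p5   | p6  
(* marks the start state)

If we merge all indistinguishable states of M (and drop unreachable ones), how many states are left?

10

All states are reachable from the start state.
Initial partition by acceptance: {p1,p2,p4,p6,p9} | {p3,p5,p7,p8,p10}.
Split {p1,p2,p4,p6,p9} by δ(·,b) → {p1,p4,p6,p9} and {p2}.
On input a, block {p3,p5,p7,p8,p10} splits into {p3,p5,p7,p8} and {p10}.
On input a, block {p1,p4,p6,p9} splits into {p1,p4,p9} and {p6}.
Refine {p1,p4,p9} on symbol b: members go to different blocks, giving {p1,p9} and {p4}.
Refine {p3,p5,p7,p8} on symbol a: members go to different blocks, giving {p5,p7,p8} and {p3}.
On input a, block {p1,p9} splits into {p1} and {p9}.
Refine {p5,p7,p8} on symbol a: members go to different blocks, giving {p5,p8} and {p7}.
Refine {p5,p8} on symbol b: members go to different blocks, giving {p5} and {p8}.
Stable partition: {p1} | {p5} | {p2} | {p10} | {p6} | {p4} | {p3} | {p9} | {p7} | {p8} — 10 equivalence classes.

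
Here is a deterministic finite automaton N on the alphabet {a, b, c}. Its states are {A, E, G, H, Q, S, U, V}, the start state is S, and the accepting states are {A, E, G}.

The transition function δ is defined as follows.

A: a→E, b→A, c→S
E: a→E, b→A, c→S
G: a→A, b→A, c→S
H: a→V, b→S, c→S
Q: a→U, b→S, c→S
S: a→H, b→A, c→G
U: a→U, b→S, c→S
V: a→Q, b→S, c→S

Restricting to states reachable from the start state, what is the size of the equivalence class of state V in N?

4

Every state is reachable, so we keep all 8.
P0 = {A,E,G} | {H,Q,S,U,V}.
Refine {H,Q,S,U,V} on symbol b: members go to different blocks, giving {H,Q,U,V} and {S}.
Stable partition: {A,E,G} | {H,Q,U,V} | {S} — 3 equivalence classes.
The equivalence class containing V is {H,Q,U,V}, of size 4.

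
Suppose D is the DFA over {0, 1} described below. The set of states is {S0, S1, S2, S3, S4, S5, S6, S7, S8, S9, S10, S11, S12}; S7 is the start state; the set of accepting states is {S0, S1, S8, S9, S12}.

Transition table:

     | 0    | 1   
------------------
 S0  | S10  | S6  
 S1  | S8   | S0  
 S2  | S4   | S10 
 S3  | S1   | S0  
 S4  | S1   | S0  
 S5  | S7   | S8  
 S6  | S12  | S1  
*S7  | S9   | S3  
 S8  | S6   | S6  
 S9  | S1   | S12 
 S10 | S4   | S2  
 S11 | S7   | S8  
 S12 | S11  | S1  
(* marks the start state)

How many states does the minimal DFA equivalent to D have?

First remove the unreachable states {S5}; 12 states remain.
P0 = {S0,S1,S8,S9,S12} | {S2,S3,S4,S6,S7,S10,S11}.
Split {S0,S1,S8,S9,S12} by δ(·,0) → {S0,S8,S12} and {S1,S9}.
On input 1, block {S0,S8,S12} splits into {S0,S8} and {S12}.
Refine {S2,S3,S4,S6,S7,S10,S11} on symbol 0: members go to different blocks, giving {S2,S10,S11} and {S3,S4,S7} and {S6}.
On input 0, block {S0,S8} splits into {S0} and {S8}.
On input 1, block {S2,S10,S11} splits into {S2,S10} and {S11}.
Refine {S1,S9} on symbol 0: members go to different blocks, giving {S1} and {S9}.
Refine {S3,S4,S7} on symbol 0: members go to different blocks, giving {S3,S4} and {S7}.
No further refinement is possible. Final partition (10 blocks): {S0} | {S2,S10} | {S1} | {S12} | {S3,S4} | {S6} | {S8} | {S11} | {S9} | {S7}.

10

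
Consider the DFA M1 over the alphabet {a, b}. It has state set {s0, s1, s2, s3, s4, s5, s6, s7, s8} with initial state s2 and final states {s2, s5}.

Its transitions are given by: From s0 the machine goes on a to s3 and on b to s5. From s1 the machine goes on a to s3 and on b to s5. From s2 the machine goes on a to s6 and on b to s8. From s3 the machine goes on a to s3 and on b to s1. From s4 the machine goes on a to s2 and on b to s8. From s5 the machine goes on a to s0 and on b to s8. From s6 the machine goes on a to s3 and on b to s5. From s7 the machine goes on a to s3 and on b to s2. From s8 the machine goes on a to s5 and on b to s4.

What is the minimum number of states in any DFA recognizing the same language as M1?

States {s7} cannot be reached from the start state, so discard them.
P0 = {s2,s5} | {s0,s1,s3,s4,s6,s8}.
Refine {s0,s1,s3,s4,s6,s8} on symbol a: members go to different blocks, giving {s0,s1,s3,s6} and {s4,s8}.
Split {s0,s1,s3,s6} by δ(·,b) → {s0,s1,s6} and {s3}.
The partition is now stable with 4 blocks: {s2,s5} | {s0,s1,s6} | {s4,s8} | {s3}.

4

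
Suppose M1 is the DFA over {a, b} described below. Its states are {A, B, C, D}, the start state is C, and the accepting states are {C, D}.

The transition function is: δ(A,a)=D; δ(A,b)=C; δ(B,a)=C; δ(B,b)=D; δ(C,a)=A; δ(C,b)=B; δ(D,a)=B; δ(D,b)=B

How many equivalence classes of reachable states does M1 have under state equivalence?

Every state is reachable, so we keep all 4.
Start with accepting vs non-accepting: {C,D} | {A,B}.
No further refinement is possible. Final partition (2 blocks): {C,D} | {A,B}.

2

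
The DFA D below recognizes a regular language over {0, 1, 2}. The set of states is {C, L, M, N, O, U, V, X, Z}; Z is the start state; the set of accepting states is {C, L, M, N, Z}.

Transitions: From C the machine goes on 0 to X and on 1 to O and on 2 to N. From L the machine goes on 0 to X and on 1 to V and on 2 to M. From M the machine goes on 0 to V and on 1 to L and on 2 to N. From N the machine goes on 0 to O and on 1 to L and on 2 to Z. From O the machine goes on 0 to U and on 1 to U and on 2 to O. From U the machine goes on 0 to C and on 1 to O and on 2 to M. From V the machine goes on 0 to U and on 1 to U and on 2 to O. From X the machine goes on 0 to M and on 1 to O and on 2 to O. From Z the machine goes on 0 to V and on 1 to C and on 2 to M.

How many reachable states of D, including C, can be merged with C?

Start with accepting vs non-accepting: {C,L,M,N,Z} | {O,U,V,X}.
On input 1, block {C,L,M,N,Z} splits into {M,N,Z} and {C,L}.
Split {O,U,V,X} by δ(·,0) → {O,V} and {X} and {U}.
No further refinement is possible. Final partition (5 blocks): {M,N,Z} | {O,V} | {C,L} | {X} | {U}.
State C belongs to the block {C,L}, which has 2 states.

2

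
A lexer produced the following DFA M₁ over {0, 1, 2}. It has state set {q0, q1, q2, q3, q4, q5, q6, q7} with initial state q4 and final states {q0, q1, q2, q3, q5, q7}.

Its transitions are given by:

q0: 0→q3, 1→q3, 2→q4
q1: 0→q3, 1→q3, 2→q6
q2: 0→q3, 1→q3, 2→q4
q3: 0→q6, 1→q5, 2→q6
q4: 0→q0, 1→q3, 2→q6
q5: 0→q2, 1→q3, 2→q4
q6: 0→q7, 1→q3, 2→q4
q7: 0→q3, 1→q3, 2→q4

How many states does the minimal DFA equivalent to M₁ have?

Reachable states from the start: {q0,q2,q3,q4,q5,q6,q7}. Unreachable: {q1} — drop them.
Initial partition by acceptance: {q0,q2,q3,q5,q7} | {q4,q6}.
Refine {q0,q2,q3,q5,q7} on symbol 0: members go to different blocks, giving {q0,q2,q5,q7} and {q3}.
On input 0, block {q0,q2,q5,q7} splits into {q0,q2,q7} and {q5}.
No further refinement is possible. Final partition (4 blocks): {q0,q2,q7} | {q4,q6} | {q3} | {q5}.

4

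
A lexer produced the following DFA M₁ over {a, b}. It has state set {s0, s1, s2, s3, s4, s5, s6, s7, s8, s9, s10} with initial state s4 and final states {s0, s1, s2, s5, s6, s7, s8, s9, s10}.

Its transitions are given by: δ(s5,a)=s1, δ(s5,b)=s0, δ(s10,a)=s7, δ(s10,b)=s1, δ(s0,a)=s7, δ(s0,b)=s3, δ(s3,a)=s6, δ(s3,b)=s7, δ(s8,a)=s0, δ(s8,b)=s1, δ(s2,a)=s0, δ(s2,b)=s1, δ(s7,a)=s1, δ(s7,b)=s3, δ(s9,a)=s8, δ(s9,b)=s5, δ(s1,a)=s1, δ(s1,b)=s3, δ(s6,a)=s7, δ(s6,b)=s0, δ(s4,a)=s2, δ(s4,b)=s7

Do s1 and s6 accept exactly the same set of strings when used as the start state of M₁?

No

States {s5,s8,s9,s10} cannot be reached from the start state, so discard them.
Initial partition by acceptance: {s0,s1,s2,s6,s7} | {s3,s4}.
Split {s0,s1,s2,s6,s7} by δ(·,b) → {s0,s1,s7} and {s2,s6}.
The partition is now stable with 3 blocks: {s0,s1,s7} | {s3,s4} | {s2,s6}.
s1 and s6 end up in different blocks, so they are distinguishable. For instance, the string 'b' is accepted from only s6.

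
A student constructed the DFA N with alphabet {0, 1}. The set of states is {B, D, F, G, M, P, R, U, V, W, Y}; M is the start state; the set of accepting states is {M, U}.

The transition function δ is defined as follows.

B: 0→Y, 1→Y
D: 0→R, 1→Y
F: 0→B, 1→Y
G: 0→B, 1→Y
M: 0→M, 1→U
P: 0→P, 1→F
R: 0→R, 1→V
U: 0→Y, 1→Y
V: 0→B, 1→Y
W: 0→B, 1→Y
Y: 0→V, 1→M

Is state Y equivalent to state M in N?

First remove the unreachable states {D,F,G,P,R,W}; 5 states remain.
Start with accepting vs non-accepting: {M,U} | {B,V,Y}.
On input 0, block {M,U} splits into {U} and {M}.
Split {B,V,Y} by δ(·,1) → {B,V} and {Y}.
On input 0, block {B,V} splits into {B} and {V}.
No further refinement is possible. Final partition (5 blocks): {U} | {B} | {M} | {Y} | {V}.
Y and M end up in different blocks, so they are distinguishable. For instance, the string 'ε' is accepted from only M.

No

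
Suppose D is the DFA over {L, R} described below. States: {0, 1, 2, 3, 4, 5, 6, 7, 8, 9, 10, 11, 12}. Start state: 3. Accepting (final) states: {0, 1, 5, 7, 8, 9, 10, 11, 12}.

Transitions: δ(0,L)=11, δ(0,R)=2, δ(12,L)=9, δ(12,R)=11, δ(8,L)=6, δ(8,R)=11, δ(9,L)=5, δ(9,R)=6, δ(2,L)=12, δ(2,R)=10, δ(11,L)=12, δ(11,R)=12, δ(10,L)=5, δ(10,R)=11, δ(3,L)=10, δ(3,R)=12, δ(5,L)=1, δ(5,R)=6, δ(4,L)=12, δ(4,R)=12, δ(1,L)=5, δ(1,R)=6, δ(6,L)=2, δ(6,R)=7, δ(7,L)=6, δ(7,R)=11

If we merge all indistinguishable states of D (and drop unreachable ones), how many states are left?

6

First remove the unreachable states {0,4,8}; 10 states remain.
P0 = {1,5,7,9,10,11,12} | {2,3,6}.
On input L, block {1,5,7,9,10,11,12} splits into {1,5,9,10,11,12} and {7}.
Split {1,5,9,10,11,12} by δ(·,R) → {1,5,9} and {10,11,12}.
On input L, block {2,3,6} splits into {2,3} and {6}.
On input L, block {10,11,12} splits into {10,12} and {11}.
Stable partition: {1,5,9} | {2,3} | {7} | {10,12} | {6} | {11} — 6 equivalence classes.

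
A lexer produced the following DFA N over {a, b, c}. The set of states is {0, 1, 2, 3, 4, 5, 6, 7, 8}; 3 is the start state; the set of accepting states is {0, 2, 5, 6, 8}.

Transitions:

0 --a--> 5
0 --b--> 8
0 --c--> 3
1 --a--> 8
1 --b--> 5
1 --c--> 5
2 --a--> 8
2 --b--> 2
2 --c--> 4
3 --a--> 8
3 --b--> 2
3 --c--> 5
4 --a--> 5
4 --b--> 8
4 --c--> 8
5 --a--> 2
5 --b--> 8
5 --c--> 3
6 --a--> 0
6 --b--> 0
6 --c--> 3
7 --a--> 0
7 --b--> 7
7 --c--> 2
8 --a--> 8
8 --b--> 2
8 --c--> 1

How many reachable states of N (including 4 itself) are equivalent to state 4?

3

Reachable states from the start: {1,2,3,4,5,8}. Unreachable: {0,6,7} — drop them.
Start with accepting vs non-accepting: {2,5,8} | {1,3,4}.
Stable partition: {2,5,8} | {1,3,4} — 2 equivalence classes.
State 4 belongs to the block {1,3,4}, which has 3 states.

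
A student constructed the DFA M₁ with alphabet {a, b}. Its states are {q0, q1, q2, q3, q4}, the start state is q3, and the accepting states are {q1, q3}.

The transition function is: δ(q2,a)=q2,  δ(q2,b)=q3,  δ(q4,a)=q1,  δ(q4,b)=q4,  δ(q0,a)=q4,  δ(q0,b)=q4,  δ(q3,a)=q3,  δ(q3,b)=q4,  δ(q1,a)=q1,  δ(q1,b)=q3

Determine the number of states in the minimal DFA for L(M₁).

States {q0,q2} cannot be reached from the start state, so discard them.
Initial partition by acceptance: {q1,q3} | {q4}.
On input b, block {q1,q3} splits into {q1} and {q3}.
No further refinement is possible. Final partition (3 blocks): {q1} | {q4} | {q3}.

3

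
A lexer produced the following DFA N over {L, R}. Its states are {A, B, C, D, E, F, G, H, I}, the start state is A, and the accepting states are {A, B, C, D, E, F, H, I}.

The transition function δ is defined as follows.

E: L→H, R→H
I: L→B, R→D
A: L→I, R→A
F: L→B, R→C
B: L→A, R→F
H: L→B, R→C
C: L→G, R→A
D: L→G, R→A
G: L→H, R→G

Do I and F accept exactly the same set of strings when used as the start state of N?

Yes

First remove the unreachable states {E}; 8 states remain.
Start with accepting vs non-accepting: {A,B,C,D,F,H,I} | {G}.
Refine {A,B,C,D,F,H,I} on symbol L: members go to different blocks, giving {A,B,F,H,I} and {C,D}.
On input R, block {A,B,F,H,I} splits into {F,H,I} and {A,B}.
On input L, block {A,B} splits into {A} and {B}.
No further refinement is possible. Final partition (5 blocks): {F,H,I} | {G} | {C,D} | {A} | {B}.
I and F lie in the same block of the stable partition, so they are equivalent — no string distinguishes them.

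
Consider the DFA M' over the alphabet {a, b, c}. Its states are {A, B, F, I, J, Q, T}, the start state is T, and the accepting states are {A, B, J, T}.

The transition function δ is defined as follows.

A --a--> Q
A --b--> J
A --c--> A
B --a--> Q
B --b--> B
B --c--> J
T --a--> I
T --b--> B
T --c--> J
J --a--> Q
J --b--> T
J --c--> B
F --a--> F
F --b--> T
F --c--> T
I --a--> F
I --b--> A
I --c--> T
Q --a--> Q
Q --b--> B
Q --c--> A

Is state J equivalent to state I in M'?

No

P0 = {A,B,J,T} | {F,I,Q}.
The partition is now stable with 2 blocks: {A,B,J,T} | {F,I,Q}.
J and I end up in different blocks, so they are distinguishable. For instance, the string 'ε' is accepted from only J.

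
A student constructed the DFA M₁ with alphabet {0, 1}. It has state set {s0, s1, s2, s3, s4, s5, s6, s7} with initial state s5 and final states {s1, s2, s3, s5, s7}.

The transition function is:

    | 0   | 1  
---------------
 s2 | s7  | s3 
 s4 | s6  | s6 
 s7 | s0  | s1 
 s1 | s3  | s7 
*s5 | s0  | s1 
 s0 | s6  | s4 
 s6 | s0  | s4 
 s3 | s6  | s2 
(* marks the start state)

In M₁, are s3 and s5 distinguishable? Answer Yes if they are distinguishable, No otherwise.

Every state is reachable, so we keep all 8.
P0 = {s1,s2,s3,s5,s7} | {s0,s4,s6}.
On input 0, block {s1,s2,s3,s5,s7} splits into {s3,s5,s7} and {s1,s2}.
Stable partition: {s3,s5,s7} | {s0,s4,s6} | {s1,s2} — 3 equivalence classes.
s3 and s5 lie in the same block of the stable partition, so they are equivalent — no string distinguishes them.

No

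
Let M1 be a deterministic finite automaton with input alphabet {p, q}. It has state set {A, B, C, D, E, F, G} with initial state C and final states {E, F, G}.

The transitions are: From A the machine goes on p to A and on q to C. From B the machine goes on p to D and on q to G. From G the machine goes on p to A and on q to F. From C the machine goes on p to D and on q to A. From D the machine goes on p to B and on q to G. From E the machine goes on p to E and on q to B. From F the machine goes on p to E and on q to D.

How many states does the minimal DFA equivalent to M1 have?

Every state is reachable, so we keep all 7.
P0 = {E,F,G} | {A,B,C,D}.
On input p, block {E,F,G} splits into {E,F} and {G}.
Refine {A,B,C,D} on symbol q: members go to different blocks, giving {A,C} and {B,D}.
Refine {A,C} on symbol p: members go to different blocks, giving {A} and {C}.
No further refinement is possible. Final partition (5 blocks): {E,F} | {A} | {G} | {B,D} | {C}.

5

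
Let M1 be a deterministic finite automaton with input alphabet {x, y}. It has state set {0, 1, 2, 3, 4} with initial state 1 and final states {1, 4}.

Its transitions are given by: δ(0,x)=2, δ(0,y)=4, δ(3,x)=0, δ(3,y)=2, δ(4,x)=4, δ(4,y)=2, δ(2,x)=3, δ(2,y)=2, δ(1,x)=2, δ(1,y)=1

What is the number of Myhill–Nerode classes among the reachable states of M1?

All states are reachable from the start state.
Initial partition by acceptance: {1,4} | {0,2,3}.
Split {1,4} by δ(·,x) → {1} and {4}.
Refine {0,2,3} on symbol y: members go to different blocks, giving {2,3} and {0}.
Refine {2,3} on symbol x: members go to different blocks, giving {2} and {3}.
Stable partition: {1} | {2} | {4} | {0} | {3} — 5 equivalence classes.

5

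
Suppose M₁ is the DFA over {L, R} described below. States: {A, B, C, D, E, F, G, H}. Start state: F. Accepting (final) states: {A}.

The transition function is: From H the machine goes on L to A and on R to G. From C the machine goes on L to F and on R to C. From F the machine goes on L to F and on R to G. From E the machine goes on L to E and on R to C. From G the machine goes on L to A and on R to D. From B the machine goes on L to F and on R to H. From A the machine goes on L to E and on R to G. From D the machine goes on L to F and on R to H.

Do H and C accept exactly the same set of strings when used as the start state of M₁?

No

Reachable states from the start: {A,C,D,E,F,G,H}. Unreachable: {B} — drop them.
P0 = {A} | {C,D,E,F,G,H}.
Split {C,D,E,F,G,H} by δ(·,L) → {C,D,E,F} and {G,H}.
On input R, block {C,D,E,F} splits into {C,E} and {D,F}.
Split {C,E} by δ(·,L) → {C} and {E}.
On input R, block {G,H} splits into {G} and {H}.
On input R, block {D,F} splits into {D} and {F}.
The partition is now stable with 7 blocks: {A} | {C} | {G} | {D} | {E} | {H} | {F}.
H and C end up in different blocks, so they are distinguishable. For instance, the string 'L' is accepted from only H.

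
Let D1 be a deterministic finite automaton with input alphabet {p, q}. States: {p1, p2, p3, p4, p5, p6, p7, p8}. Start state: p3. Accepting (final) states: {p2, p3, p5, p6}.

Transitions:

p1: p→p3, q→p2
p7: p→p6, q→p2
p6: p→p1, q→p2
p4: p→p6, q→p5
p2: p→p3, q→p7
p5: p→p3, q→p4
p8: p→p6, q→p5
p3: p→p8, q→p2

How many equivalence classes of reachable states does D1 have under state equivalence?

3

All states are reachable from the start state.
P0 = {p2,p3,p5,p6} | {p1,p4,p7,p8}.
Split {p2,p3,p5,p6} by δ(·,p) → {p2,p5} and {p3,p6}.
The partition is now stable with 3 blocks: {p2,p5} | {p1,p4,p7,p8} | {p3,p6}.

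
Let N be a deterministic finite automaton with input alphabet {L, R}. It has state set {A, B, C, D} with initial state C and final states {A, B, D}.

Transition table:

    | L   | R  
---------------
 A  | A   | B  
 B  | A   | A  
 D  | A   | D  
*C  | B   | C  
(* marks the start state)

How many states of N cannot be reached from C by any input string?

BFS from C reaches {A, B, C}; the 1 state(s) D are never visited.

1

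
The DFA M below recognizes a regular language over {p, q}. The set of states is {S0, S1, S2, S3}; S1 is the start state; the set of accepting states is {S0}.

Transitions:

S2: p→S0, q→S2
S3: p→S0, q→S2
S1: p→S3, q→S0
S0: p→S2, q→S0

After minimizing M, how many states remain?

3

Every state is reachable, so we keep all 4.
Start with accepting vs non-accepting: {S0} | {S1,S2,S3}.
Refine {S1,S2,S3} on symbol p: members go to different blocks, giving {S2,S3} and {S1}.
Stable partition: {S0} | {S2,S3} | {S1} — 3 equivalence classes.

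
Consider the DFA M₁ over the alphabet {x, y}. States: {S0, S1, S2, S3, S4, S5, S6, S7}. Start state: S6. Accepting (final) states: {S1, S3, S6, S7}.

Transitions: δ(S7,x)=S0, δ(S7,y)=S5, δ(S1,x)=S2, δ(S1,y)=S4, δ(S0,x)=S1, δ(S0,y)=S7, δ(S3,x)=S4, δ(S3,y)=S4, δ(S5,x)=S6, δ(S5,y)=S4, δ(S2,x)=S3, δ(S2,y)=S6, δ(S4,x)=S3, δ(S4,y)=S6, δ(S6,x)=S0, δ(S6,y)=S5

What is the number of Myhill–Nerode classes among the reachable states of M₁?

4

All states are reachable from the start state.
Start with accepting vs non-accepting: {S1,S3,S6,S7} | {S0,S2,S4,S5}.
On input y, block {S0,S2,S4,S5} splits into {S0,S2,S4} and {S5}.
Split {S1,S3,S6,S7} by δ(·,y) → {S1,S3} and {S6,S7}.
The partition is now stable with 4 blocks: {S1,S3} | {S0,S2,S4} | {S5} | {S6,S7}.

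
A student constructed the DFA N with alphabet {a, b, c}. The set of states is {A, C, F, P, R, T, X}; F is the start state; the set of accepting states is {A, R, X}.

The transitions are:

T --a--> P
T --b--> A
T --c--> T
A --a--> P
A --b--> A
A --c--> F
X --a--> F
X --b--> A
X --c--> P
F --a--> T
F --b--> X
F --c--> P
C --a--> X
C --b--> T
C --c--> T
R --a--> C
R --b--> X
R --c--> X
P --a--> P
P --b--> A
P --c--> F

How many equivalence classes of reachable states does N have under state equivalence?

2

States {C,R} cannot be reached from the start state, so discard them.
P0 = {A,X} | {F,P,T}.
The partition is now stable with 2 blocks: {A,X} | {F,P,T}.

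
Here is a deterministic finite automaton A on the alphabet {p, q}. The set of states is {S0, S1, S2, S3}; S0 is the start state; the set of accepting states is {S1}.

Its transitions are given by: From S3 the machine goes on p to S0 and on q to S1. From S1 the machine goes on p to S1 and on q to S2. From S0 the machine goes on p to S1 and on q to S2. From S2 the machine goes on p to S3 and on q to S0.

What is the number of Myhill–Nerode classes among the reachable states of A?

All states are reachable from the start state.
Initial partition by acceptance: {S1} | {S0,S2,S3}.
Refine {S0,S2,S3} on symbol p: members go to different blocks, giving {S2,S3} and {S0}.
On input p, block {S2,S3} splits into {S2} and {S3}.
No further refinement is possible. Final partition (4 blocks): {S1} | {S2} | {S0} | {S3}.

4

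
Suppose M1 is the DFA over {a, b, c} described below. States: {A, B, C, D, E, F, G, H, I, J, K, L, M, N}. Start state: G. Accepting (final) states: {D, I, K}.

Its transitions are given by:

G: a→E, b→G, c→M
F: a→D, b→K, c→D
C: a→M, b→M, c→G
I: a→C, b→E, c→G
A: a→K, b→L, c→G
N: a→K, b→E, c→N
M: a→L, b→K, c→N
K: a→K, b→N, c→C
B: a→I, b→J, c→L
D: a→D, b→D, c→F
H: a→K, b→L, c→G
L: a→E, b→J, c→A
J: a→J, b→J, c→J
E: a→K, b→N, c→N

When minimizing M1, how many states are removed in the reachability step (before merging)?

BFS from G reaches {A, C, E, G, J, K, L, M, N}; the 5 state(s) B, D, F, H, I are never visited.

5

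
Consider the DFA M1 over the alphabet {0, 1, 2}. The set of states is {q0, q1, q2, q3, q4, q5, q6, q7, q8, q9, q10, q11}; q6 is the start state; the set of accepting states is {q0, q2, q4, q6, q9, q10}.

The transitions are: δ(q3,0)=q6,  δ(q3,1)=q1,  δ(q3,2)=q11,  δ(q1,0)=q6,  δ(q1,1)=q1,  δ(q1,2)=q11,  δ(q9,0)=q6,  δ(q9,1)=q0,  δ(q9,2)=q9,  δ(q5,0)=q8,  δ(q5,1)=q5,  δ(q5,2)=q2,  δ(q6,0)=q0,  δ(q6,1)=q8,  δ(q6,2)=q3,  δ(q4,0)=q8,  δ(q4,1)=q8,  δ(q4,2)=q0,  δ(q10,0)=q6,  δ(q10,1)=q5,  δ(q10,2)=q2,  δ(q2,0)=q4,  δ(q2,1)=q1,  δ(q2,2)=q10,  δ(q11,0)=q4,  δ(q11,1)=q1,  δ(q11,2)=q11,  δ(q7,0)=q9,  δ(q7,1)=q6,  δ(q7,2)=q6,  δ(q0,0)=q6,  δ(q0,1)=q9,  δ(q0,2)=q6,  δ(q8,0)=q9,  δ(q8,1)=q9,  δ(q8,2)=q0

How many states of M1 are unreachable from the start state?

BFS from q6 reaches {q0, q1, q3, q4, q6, q8, q9, q11}; the 4 state(s) q2, q5, q7, q10 are never visited.

4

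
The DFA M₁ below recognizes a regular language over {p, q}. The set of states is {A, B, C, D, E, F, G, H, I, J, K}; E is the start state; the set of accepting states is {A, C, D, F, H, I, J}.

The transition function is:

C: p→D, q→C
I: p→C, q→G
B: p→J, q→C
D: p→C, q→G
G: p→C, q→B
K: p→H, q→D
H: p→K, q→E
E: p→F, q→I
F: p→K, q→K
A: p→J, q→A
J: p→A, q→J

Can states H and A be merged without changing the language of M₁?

P0 = {A,C,D,F,H,I,J} | {B,E,G,K}.
On input p, block {A,C,D,F,H,I,J} splits into {A,C,D,I,J} and {F,H}.
Refine {A,C,D,I,J} on symbol q: members go to different blocks, giving {A,C,J} and {D,I}.
Split {A,C,J} by δ(·,p) → {A,J} and {C}.
On input p, block {B,E,G,K} splits into {E,K} and {B} and {G}.
Stable partition: {A,J} | {E,K} | {F,H} | {D,I} | {C} | {B} | {G} — 7 equivalence classes.
H and A end up in different blocks, so they are distinguishable. For instance, the string 'p' is accepted from only A.

No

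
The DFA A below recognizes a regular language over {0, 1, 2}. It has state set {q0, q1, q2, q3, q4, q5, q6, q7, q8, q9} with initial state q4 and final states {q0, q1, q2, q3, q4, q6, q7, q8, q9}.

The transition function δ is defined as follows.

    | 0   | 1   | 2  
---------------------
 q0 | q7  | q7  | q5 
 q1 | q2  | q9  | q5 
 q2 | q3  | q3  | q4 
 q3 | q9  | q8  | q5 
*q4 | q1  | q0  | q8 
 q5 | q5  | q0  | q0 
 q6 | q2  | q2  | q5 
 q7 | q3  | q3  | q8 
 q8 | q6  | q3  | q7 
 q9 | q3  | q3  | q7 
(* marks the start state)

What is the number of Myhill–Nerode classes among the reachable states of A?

3

Start with accepting vs non-accepting: {q0,q1,q2,q3,q4,q6,q7,q8,q9} | {q5}.
On input 2, block {q0,q1,q2,q3,q4,q6,q7,q8,q9} splits into {q2,q4,q7,q8,q9} and {q0,q1,q3,q6}.
No further refinement is possible. Final partition (3 blocks): {q2,q4,q7,q8,q9} | {q5} | {q0,q1,q3,q6}.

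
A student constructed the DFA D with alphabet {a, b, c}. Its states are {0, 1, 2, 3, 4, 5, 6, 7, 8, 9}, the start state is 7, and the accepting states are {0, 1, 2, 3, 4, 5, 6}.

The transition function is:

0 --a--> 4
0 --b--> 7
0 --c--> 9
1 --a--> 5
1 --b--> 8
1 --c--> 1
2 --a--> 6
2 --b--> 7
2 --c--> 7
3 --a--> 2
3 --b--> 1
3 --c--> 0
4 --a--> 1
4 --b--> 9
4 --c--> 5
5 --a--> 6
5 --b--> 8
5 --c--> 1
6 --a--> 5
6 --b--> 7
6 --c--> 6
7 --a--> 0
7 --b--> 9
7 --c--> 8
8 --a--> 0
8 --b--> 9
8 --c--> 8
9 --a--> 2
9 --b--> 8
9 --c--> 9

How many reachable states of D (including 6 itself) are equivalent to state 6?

4

First remove the unreachable states {3}; 9 states remain.
P0 = {0,1,2,4,5,6} | {7,8,9}.
On input c, block {0,1,2,4,5,6} splits into {1,4,5,6} and {0,2}.
No further refinement is possible. Final partition (3 blocks): {1,4,5,6} | {7,8,9} | {0,2}.
The equivalence class containing 6 is {1,4,5,6}, of size 4.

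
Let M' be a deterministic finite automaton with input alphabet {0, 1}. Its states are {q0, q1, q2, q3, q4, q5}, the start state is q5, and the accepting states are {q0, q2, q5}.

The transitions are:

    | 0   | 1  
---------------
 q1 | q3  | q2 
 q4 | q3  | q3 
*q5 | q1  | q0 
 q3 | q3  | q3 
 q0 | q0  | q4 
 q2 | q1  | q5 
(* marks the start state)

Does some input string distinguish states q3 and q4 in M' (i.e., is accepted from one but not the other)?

No

Every state is reachable, so we keep all 6.
P0 = {q0,q2,q5} | {q1,q3,q4}.
Refine {q0,q2,q5} on symbol 0: members go to different blocks, giving {q2,q5} and {q0}.
On input 1, block {q2,q5} splits into {q2} and {q5}.
Refine {q1,q3,q4} on symbol 1: members go to different blocks, giving {q3,q4} and {q1}.
No further refinement is possible. Final partition (5 blocks): {q2} | {q3,q4} | {q0} | {q5} | {q1}.
q3 and q4 lie in the same block of the stable partition, so they are equivalent — no string distinguishes them.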